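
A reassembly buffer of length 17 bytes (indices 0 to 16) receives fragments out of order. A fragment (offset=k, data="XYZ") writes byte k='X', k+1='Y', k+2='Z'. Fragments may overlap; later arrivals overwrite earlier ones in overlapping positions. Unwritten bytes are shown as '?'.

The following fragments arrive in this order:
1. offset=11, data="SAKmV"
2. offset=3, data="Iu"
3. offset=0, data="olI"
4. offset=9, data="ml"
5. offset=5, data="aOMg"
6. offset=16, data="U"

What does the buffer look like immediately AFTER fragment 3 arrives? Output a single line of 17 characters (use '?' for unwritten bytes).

Fragment 1: offset=11 data="SAKmV" -> buffer=???????????SAKmV?
Fragment 2: offset=3 data="Iu" -> buffer=???Iu??????SAKmV?
Fragment 3: offset=0 data="olI" -> buffer=olIIu??????SAKmV?

Answer: olIIu??????SAKmV?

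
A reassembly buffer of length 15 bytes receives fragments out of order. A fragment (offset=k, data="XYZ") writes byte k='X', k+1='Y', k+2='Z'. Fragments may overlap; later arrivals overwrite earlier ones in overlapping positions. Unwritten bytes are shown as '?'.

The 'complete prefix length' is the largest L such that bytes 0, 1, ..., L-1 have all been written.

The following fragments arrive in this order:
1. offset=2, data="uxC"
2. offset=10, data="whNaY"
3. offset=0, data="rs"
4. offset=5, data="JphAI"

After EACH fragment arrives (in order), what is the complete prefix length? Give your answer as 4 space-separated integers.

Answer: 0 0 5 15

Derivation:
Fragment 1: offset=2 data="uxC" -> buffer=??uxC?????????? -> prefix_len=0
Fragment 2: offset=10 data="whNaY" -> buffer=??uxC?????whNaY -> prefix_len=0
Fragment 3: offset=0 data="rs" -> buffer=rsuxC?????whNaY -> prefix_len=5
Fragment 4: offset=5 data="JphAI" -> buffer=rsuxCJphAIwhNaY -> prefix_len=15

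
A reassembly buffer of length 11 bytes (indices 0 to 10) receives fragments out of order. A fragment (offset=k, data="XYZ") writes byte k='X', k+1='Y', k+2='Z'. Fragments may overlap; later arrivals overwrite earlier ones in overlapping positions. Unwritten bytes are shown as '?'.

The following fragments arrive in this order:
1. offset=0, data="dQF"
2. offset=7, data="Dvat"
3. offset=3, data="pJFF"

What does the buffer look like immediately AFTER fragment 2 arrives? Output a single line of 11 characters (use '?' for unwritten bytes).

Answer: dQF????Dvat

Derivation:
Fragment 1: offset=0 data="dQF" -> buffer=dQF????????
Fragment 2: offset=7 data="Dvat" -> buffer=dQF????Dvat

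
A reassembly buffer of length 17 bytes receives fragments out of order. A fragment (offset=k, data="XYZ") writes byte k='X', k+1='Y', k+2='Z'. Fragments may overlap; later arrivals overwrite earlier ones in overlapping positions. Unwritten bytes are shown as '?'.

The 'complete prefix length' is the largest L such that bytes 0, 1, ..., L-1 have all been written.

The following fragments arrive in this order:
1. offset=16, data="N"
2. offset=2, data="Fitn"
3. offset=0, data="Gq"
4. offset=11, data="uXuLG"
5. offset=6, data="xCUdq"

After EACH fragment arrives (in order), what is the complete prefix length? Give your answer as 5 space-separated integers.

Answer: 0 0 6 6 17

Derivation:
Fragment 1: offset=16 data="N" -> buffer=????????????????N -> prefix_len=0
Fragment 2: offset=2 data="Fitn" -> buffer=??Fitn??????????N -> prefix_len=0
Fragment 3: offset=0 data="Gq" -> buffer=GqFitn??????????N -> prefix_len=6
Fragment 4: offset=11 data="uXuLG" -> buffer=GqFitn?????uXuLGN -> prefix_len=6
Fragment 5: offset=6 data="xCUdq" -> buffer=GqFitnxCUdquXuLGN -> prefix_len=17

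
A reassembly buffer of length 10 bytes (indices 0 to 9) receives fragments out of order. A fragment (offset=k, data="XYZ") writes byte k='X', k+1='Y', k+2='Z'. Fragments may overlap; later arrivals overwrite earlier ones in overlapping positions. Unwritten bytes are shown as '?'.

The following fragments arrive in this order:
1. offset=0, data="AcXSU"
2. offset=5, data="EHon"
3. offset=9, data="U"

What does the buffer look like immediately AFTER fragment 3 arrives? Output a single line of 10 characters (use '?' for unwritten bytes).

Answer: AcXSUEHonU

Derivation:
Fragment 1: offset=0 data="AcXSU" -> buffer=AcXSU?????
Fragment 2: offset=5 data="EHon" -> buffer=AcXSUEHon?
Fragment 3: offset=9 data="U" -> buffer=AcXSUEHonU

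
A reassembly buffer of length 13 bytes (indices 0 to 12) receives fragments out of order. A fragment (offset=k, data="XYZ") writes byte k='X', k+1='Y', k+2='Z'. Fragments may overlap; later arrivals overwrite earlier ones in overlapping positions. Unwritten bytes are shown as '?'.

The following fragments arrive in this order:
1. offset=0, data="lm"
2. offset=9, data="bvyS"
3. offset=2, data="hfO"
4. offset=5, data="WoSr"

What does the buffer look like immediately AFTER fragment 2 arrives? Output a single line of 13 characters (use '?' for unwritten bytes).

Answer: lm???????bvyS

Derivation:
Fragment 1: offset=0 data="lm" -> buffer=lm???????????
Fragment 2: offset=9 data="bvyS" -> buffer=lm???????bvyS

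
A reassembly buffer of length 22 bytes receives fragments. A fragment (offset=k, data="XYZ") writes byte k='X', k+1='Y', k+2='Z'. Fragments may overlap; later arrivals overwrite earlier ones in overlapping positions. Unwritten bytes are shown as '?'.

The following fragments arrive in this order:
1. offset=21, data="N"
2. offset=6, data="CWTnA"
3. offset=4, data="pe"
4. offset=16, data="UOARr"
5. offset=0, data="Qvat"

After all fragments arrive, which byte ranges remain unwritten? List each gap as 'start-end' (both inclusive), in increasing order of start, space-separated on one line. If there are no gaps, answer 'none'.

Answer: 11-15

Derivation:
Fragment 1: offset=21 len=1
Fragment 2: offset=6 len=5
Fragment 3: offset=4 len=2
Fragment 4: offset=16 len=5
Fragment 5: offset=0 len=4
Gaps: 11-15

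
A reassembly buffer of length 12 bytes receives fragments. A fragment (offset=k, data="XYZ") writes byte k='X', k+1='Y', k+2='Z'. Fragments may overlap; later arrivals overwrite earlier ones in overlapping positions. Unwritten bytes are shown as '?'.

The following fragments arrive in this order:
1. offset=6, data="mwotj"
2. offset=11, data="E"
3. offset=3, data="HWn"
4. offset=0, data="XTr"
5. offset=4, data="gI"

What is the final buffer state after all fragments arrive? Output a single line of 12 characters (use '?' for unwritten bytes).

Fragment 1: offset=6 data="mwotj" -> buffer=??????mwotj?
Fragment 2: offset=11 data="E" -> buffer=??????mwotjE
Fragment 3: offset=3 data="HWn" -> buffer=???HWnmwotjE
Fragment 4: offset=0 data="XTr" -> buffer=XTrHWnmwotjE
Fragment 5: offset=4 data="gI" -> buffer=XTrHgImwotjE

Answer: XTrHgImwotjE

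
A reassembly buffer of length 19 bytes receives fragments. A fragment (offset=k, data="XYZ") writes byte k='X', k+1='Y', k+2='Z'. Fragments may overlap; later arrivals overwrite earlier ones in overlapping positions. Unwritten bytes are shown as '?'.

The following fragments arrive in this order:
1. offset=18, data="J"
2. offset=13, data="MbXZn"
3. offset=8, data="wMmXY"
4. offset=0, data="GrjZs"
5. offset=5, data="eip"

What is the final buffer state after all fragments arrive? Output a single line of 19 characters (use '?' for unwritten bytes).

Fragment 1: offset=18 data="J" -> buffer=??????????????????J
Fragment 2: offset=13 data="MbXZn" -> buffer=?????????????MbXZnJ
Fragment 3: offset=8 data="wMmXY" -> buffer=????????wMmXYMbXZnJ
Fragment 4: offset=0 data="GrjZs" -> buffer=GrjZs???wMmXYMbXZnJ
Fragment 5: offset=5 data="eip" -> buffer=GrjZseipwMmXYMbXZnJ

Answer: GrjZseipwMmXYMbXZnJ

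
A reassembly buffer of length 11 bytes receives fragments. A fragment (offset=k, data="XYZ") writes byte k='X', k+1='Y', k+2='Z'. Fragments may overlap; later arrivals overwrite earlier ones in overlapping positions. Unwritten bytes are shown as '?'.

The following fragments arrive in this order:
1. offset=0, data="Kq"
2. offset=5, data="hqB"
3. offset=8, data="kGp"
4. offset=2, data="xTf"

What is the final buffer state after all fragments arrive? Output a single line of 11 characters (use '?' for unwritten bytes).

Answer: KqxTfhqBkGp

Derivation:
Fragment 1: offset=0 data="Kq" -> buffer=Kq?????????
Fragment 2: offset=5 data="hqB" -> buffer=Kq???hqB???
Fragment 3: offset=8 data="kGp" -> buffer=Kq???hqBkGp
Fragment 4: offset=2 data="xTf" -> buffer=KqxTfhqBkGp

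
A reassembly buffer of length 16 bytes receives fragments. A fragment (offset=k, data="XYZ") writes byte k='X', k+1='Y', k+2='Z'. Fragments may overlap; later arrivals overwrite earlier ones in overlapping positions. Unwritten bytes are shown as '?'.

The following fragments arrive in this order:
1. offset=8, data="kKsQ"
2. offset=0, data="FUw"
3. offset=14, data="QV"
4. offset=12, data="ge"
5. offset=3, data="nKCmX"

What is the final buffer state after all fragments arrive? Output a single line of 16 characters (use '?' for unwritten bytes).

Answer: FUwnKCmXkKsQgeQV

Derivation:
Fragment 1: offset=8 data="kKsQ" -> buffer=????????kKsQ????
Fragment 2: offset=0 data="FUw" -> buffer=FUw?????kKsQ????
Fragment 3: offset=14 data="QV" -> buffer=FUw?????kKsQ??QV
Fragment 4: offset=12 data="ge" -> buffer=FUw?????kKsQgeQV
Fragment 5: offset=3 data="nKCmX" -> buffer=FUwnKCmXkKsQgeQV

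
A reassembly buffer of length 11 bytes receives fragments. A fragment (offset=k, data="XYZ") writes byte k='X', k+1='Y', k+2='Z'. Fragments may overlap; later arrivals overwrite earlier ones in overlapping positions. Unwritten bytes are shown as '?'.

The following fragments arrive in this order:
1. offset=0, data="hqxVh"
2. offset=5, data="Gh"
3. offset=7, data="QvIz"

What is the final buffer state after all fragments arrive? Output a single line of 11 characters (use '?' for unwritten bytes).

Fragment 1: offset=0 data="hqxVh" -> buffer=hqxVh??????
Fragment 2: offset=5 data="Gh" -> buffer=hqxVhGh????
Fragment 3: offset=7 data="QvIz" -> buffer=hqxVhGhQvIz

Answer: hqxVhGhQvIz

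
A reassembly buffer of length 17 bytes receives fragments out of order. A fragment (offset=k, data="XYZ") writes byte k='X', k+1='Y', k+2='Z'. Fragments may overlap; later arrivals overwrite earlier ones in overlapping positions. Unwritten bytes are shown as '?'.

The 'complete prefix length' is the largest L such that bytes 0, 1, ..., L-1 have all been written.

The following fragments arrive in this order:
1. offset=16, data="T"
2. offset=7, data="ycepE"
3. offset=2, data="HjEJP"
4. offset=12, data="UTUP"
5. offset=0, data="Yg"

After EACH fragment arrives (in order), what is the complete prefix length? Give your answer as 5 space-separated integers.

Answer: 0 0 0 0 17

Derivation:
Fragment 1: offset=16 data="T" -> buffer=????????????????T -> prefix_len=0
Fragment 2: offset=7 data="ycepE" -> buffer=???????ycepE????T -> prefix_len=0
Fragment 3: offset=2 data="HjEJP" -> buffer=??HjEJPycepE????T -> prefix_len=0
Fragment 4: offset=12 data="UTUP" -> buffer=??HjEJPycepEUTUPT -> prefix_len=0
Fragment 5: offset=0 data="Yg" -> buffer=YgHjEJPycepEUTUPT -> prefix_len=17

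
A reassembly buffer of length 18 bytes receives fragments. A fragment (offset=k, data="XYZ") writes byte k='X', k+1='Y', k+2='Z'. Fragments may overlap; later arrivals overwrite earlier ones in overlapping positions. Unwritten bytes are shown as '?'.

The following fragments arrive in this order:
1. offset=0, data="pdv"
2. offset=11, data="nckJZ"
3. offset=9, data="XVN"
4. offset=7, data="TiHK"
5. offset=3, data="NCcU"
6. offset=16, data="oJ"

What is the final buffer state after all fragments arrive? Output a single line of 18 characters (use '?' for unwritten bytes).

Fragment 1: offset=0 data="pdv" -> buffer=pdv???????????????
Fragment 2: offset=11 data="nckJZ" -> buffer=pdv????????nckJZ??
Fragment 3: offset=9 data="XVN" -> buffer=pdv??????XVNckJZ??
Fragment 4: offset=7 data="TiHK" -> buffer=pdv????TiHKNckJZ??
Fragment 5: offset=3 data="NCcU" -> buffer=pdvNCcUTiHKNckJZ??
Fragment 6: offset=16 data="oJ" -> buffer=pdvNCcUTiHKNckJZoJ

Answer: pdvNCcUTiHKNckJZoJ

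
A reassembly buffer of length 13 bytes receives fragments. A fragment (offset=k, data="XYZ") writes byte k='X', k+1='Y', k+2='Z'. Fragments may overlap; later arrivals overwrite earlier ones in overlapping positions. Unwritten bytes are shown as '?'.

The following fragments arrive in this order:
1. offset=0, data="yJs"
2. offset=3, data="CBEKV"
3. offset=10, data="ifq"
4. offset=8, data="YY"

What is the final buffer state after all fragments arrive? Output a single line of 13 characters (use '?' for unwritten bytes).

Fragment 1: offset=0 data="yJs" -> buffer=yJs??????????
Fragment 2: offset=3 data="CBEKV" -> buffer=yJsCBEKV?????
Fragment 3: offset=10 data="ifq" -> buffer=yJsCBEKV??ifq
Fragment 4: offset=8 data="YY" -> buffer=yJsCBEKVYYifq

Answer: yJsCBEKVYYifq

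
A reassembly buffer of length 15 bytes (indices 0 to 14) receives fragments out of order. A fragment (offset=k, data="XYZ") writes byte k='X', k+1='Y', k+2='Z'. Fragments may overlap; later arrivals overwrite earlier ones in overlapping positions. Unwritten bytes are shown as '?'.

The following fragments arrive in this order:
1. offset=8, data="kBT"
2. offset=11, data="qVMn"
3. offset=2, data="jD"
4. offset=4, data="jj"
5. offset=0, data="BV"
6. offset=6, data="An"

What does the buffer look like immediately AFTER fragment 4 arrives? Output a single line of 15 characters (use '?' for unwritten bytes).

Answer: ??jDjj??kBTqVMn

Derivation:
Fragment 1: offset=8 data="kBT" -> buffer=????????kBT????
Fragment 2: offset=11 data="qVMn" -> buffer=????????kBTqVMn
Fragment 3: offset=2 data="jD" -> buffer=??jD????kBTqVMn
Fragment 4: offset=4 data="jj" -> buffer=??jDjj??kBTqVMn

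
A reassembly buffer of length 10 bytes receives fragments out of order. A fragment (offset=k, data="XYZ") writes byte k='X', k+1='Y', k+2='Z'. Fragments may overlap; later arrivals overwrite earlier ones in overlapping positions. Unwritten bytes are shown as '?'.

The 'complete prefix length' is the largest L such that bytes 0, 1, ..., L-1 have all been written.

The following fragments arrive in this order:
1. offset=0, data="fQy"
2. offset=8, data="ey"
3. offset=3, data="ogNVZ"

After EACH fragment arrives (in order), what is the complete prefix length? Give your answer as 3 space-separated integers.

Fragment 1: offset=0 data="fQy" -> buffer=fQy??????? -> prefix_len=3
Fragment 2: offset=8 data="ey" -> buffer=fQy?????ey -> prefix_len=3
Fragment 3: offset=3 data="ogNVZ" -> buffer=fQyogNVZey -> prefix_len=10

Answer: 3 3 10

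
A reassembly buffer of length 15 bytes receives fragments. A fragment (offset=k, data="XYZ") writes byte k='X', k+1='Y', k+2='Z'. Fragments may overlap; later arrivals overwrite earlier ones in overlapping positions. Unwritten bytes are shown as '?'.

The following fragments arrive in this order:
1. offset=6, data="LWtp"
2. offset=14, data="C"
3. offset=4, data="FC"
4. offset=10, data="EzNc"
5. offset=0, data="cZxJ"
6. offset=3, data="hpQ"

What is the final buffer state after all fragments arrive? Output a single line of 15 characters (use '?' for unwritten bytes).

Fragment 1: offset=6 data="LWtp" -> buffer=??????LWtp?????
Fragment 2: offset=14 data="C" -> buffer=??????LWtp????C
Fragment 3: offset=4 data="FC" -> buffer=????FCLWtp????C
Fragment 4: offset=10 data="EzNc" -> buffer=????FCLWtpEzNcC
Fragment 5: offset=0 data="cZxJ" -> buffer=cZxJFCLWtpEzNcC
Fragment 6: offset=3 data="hpQ" -> buffer=cZxhpQLWtpEzNcC

Answer: cZxhpQLWtpEzNcC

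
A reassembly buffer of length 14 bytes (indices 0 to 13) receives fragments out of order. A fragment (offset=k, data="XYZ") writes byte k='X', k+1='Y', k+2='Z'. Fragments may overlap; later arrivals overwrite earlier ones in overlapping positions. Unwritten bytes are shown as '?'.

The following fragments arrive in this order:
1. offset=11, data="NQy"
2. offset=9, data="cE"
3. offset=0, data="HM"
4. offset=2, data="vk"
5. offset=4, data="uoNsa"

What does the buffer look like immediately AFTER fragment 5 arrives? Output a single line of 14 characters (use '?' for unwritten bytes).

Answer: HMvkuoNsacENQy

Derivation:
Fragment 1: offset=11 data="NQy" -> buffer=???????????NQy
Fragment 2: offset=9 data="cE" -> buffer=?????????cENQy
Fragment 3: offset=0 data="HM" -> buffer=HM???????cENQy
Fragment 4: offset=2 data="vk" -> buffer=HMvk?????cENQy
Fragment 5: offset=4 data="uoNsa" -> buffer=HMvkuoNsacENQy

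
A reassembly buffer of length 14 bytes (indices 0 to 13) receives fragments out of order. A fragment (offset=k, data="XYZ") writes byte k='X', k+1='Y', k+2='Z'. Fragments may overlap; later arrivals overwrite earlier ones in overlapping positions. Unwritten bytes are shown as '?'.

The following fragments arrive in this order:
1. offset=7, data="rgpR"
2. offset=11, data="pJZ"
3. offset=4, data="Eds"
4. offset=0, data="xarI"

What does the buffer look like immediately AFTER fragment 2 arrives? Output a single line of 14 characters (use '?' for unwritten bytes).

Fragment 1: offset=7 data="rgpR" -> buffer=???????rgpR???
Fragment 2: offset=11 data="pJZ" -> buffer=???????rgpRpJZ

Answer: ???????rgpRpJZ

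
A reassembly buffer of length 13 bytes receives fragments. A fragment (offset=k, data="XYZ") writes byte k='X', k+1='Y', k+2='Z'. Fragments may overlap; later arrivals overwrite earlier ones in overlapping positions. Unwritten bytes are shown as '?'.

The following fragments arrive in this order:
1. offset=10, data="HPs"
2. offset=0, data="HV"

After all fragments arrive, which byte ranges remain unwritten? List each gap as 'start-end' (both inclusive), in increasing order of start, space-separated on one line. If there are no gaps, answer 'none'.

Fragment 1: offset=10 len=3
Fragment 2: offset=0 len=2
Gaps: 2-9

Answer: 2-9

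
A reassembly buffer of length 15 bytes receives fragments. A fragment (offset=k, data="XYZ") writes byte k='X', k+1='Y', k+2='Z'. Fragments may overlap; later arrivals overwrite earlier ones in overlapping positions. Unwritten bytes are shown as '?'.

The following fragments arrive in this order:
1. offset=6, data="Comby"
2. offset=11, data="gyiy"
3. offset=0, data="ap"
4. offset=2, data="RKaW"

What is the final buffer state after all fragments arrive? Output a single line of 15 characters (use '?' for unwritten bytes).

Answer: apRKaWCombygyiy

Derivation:
Fragment 1: offset=6 data="Comby" -> buffer=??????Comby????
Fragment 2: offset=11 data="gyiy" -> buffer=??????Combygyiy
Fragment 3: offset=0 data="ap" -> buffer=ap????Combygyiy
Fragment 4: offset=2 data="RKaW" -> buffer=apRKaWCombygyiy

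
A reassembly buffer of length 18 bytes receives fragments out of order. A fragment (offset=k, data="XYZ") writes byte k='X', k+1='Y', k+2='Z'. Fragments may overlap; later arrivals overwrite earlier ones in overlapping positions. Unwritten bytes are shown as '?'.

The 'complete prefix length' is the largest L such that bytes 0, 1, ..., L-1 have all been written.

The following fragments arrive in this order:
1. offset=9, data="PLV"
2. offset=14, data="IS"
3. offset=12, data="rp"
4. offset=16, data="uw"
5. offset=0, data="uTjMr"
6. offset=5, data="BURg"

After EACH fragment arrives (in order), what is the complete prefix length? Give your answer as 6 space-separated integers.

Fragment 1: offset=9 data="PLV" -> buffer=?????????PLV?????? -> prefix_len=0
Fragment 2: offset=14 data="IS" -> buffer=?????????PLV??IS?? -> prefix_len=0
Fragment 3: offset=12 data="rp" -> buffer=?????????PLVrpIS?? -> prefix_len=0
Fragment 4: offset=16 data="uw" -> buffer=?????????PLVrpISuw -> prefix_len=0
Fragment 5: offset=0 data="uTjMr" -> buffer=uTjMr????PLVrpISuw -> prefix_len=5
Fragment 6: offset=5 data="BURg" -> buffer=uTjMrBURgPLVrpISuw -> prefix_len=18

Answer: 0 0 0 0 5 18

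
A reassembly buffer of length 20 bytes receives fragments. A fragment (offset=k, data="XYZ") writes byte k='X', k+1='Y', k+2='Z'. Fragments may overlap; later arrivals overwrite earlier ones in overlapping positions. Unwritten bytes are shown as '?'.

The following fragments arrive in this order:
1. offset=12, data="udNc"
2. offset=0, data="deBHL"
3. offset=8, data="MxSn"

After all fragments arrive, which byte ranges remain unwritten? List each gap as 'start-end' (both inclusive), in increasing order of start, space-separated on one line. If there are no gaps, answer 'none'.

Fragment 1: offset=12 len=4
Fragment 2: offset=0 len=5
Fragment 3: offset=8 len=4
Gaps: 5-7 16-19

Answer: 5-7 16-19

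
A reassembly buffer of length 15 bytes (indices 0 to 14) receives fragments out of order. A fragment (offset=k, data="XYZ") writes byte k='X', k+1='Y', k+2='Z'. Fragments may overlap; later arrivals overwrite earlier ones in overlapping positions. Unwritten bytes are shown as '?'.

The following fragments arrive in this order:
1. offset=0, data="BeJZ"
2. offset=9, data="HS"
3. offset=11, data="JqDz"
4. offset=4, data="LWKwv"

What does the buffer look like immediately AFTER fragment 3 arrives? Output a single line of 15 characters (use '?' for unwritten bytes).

Answer: BeJZ?????HSJqDz

Derivation:
Fragment 1: offset=0 data="BeJZ" -> buffer=BeJZ???????????
Fragment 2: offset=9 data="HS" -> buffer=BeJZ?????HS????
Fragment 3: offset=11 data="JqDz" -> buffer=BeJZ?????HSJqDz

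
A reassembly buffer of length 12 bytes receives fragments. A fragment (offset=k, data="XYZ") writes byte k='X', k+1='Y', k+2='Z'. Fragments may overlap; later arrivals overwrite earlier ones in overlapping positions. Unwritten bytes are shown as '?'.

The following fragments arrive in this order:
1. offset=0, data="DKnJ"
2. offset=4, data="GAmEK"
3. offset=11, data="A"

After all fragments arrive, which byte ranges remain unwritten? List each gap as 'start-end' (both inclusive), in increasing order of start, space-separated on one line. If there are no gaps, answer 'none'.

Fragment 1: offset=0 len=4
Fragment 2: offset=4 len=5
Fragment 3: offset=11 len=1
Gaps: 9-10

Answer: 9-10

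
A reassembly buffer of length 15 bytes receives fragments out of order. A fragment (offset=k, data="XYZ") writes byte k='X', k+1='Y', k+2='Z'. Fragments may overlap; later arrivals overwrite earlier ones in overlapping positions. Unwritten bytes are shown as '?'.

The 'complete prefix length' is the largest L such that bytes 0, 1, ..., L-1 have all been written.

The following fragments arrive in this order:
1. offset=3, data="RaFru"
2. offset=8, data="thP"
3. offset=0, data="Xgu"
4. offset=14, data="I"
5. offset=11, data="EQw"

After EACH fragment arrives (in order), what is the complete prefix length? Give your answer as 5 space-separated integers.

Answer: 0 0 11 11 15

Derivation:
Fragment 1: offset=3 data="RaFru" -> buffer=???RaFru??????? -> prefix_len=0
Fragment 2: offset=8 data="thP" -> buffer=???RaFruthP???? -> prefix_len=0
Fragment 3: offset=0 data="Xgu" -> buffer=XguRaFruthP???? -> prefix_len=11
Fragment 4: offset=14 data="I" -> buffer=XguRaFruthP???I -> prefix_len=11
Fragment 5: offset=11 data="EQw" -> buffer=XguRaFruthPEQwI -> prefix_len=15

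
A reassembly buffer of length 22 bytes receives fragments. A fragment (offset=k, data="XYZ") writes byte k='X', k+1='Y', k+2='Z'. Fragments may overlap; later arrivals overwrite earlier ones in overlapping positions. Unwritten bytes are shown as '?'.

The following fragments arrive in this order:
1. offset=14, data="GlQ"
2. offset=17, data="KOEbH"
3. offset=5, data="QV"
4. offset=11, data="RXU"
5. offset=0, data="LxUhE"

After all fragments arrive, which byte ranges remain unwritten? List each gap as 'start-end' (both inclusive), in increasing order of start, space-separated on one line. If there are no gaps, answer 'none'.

Answer: 7-10

Derivation:
Fragment 1: offset=14 len=3
Fragment 2: offset=17 len=5
Fragment 3: offset=5 len=2
Fragment 4: offset=11 len=3
Fragment 5: offset=0 len=5
Gaps: 7-10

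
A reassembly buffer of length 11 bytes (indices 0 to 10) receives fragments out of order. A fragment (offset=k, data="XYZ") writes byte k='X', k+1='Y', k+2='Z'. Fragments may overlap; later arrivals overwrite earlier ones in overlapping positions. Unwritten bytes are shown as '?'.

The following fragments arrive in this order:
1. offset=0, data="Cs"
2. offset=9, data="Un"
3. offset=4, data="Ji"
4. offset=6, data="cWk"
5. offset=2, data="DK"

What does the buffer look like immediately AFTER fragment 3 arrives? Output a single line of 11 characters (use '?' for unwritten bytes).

Answer: Cs??Ji???Un

Derivation:
Fragment 1: offset=0 data="Cs" -> buffer=Cs?????????
Fragment 2: offset=9 data="Un" -> buffer=Cs???????Un
Fragment 3: offset=4 data="Ji" -> buffer=Cs??Ji???Un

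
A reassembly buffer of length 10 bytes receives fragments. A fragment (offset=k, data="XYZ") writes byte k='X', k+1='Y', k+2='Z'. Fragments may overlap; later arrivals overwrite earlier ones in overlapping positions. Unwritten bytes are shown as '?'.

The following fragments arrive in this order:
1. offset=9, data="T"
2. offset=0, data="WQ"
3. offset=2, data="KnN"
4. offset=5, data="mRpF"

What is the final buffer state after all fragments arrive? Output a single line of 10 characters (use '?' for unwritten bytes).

Answer: WQKnNmRpFT

Derivation:
Fragment 1: offset=9 data="T" -> buffer=?????????T
Fragment 2: offset=0 data="WQ" -> buffer=WQ???????T
Fragment 3: offset=2 data="KnN" -> buffer=WQKnN????T
Fragment 4: offset=5 data="mRpF" -> buffer=WQKnNmRpFT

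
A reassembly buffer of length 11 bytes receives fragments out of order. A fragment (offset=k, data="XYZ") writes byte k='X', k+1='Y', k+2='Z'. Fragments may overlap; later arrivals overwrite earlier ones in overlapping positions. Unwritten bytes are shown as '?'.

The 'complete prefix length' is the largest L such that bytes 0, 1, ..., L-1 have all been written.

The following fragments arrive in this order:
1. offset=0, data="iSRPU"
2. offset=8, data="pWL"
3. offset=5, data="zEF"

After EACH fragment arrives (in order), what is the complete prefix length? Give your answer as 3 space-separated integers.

Fragment 1: offset=0 data="iSRPU" -> buffer=iSRPU?????? -> prefix_len=5
Fragment 2: offset=8 data="pWL" -> buffer=iSRPU???pWL -> prefix_len=5
Fragment 3: offset=5 data="zEF" -> buffer=iSRPUzEFpWL -> prefix_len=11

Answer: 5 5 11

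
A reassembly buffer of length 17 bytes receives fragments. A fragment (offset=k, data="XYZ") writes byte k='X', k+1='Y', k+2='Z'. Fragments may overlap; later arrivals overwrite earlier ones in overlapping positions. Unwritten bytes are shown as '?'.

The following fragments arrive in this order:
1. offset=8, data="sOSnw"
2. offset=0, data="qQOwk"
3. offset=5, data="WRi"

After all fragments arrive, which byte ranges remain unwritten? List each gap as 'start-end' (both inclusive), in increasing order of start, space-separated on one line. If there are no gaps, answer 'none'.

Fragment 1: offset=8 len=5
Fragment 2: offset=0 len=5
Fragment 3: offset=5 len=3
Gaps: 13-16

Answer: 13-16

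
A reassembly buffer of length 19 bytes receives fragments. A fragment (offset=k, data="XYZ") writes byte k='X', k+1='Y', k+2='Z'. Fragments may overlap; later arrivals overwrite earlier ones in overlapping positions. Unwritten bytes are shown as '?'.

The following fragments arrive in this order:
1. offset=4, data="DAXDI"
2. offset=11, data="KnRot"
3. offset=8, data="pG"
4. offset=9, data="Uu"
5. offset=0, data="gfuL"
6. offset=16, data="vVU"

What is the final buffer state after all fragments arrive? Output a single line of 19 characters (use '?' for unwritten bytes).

Fragment 1: offset=4 data="DAXDI" -> buffer=????DAXDI??????????
Fragment 2: offset=11 data="KnRot" -> buffer=????DAXDI??KnRot???
Fragment 3: offset=8 data="pG" -> buffer=????DAXDpG?KnRot???
Fragment 4: offset=9 data="Uu" -> buffer=????DAXDpUuKnRot???
Fragment 5: offset=0 data="gfuL" -> buffer=gfuLDAXDpUuKnRot???
Fragment 6: offset=16 data="vVU" -> buffer=gfuLDAXDpUuKnRotvVU

Answer: gfuLDAXDpUuKnRotvVU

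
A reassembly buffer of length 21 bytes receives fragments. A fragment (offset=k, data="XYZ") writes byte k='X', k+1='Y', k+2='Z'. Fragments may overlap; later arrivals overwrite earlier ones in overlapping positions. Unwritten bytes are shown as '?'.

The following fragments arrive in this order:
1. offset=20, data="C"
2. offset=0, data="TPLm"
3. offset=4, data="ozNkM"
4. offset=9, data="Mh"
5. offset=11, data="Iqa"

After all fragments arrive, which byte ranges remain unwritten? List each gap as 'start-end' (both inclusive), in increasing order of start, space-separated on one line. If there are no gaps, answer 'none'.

Fragment 1: offset=20 len=1
Fragment 2: offset=0 len=4
Fragment 3: offset=4 len=5
Fragment 4: offset=9 len=2
Fragment 5: offset=11 len=3
Gaps: 14-19

Answer: 14-19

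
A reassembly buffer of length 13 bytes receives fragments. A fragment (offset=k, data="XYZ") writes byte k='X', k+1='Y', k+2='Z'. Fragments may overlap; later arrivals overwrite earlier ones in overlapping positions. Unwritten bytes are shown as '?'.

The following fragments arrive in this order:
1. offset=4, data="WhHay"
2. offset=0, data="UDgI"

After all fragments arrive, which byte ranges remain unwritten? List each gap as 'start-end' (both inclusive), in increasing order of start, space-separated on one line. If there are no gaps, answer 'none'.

Fragment 1: offset=4 len=5
Fragment 2: offset=0 len=4
Gaps: 9-12

Answer: 9-12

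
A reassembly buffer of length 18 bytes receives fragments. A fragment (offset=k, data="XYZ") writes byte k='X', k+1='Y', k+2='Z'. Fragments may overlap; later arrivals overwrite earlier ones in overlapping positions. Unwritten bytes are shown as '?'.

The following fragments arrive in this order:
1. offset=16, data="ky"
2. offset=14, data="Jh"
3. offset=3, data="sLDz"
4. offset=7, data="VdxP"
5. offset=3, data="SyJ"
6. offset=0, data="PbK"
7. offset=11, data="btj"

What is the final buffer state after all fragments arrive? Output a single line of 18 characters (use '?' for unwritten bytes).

Answer: PbKSyJzVdxPbtjJhky

Derivation:
Fragment 1: offset=16 data="ky" -> buffer=????????????????ky
Fragment 2: offset=14 data="Jh" -> buffer=??????????????Jhky
Fragment 3: offset=3 data="sLDz" -> buffer=???sLDz???????Jhky
Fragment 4: offset=7 data="VdxP" -> buffer=???sLDzVdxP???Jhky
Fragment 5: offset=3 data="SyJ" -> buffer=???SyJzVdxP???Jhky
Fragment 6: offset=0 data="PbK" -> buffer=PbKSyJzVdxP???Jhky
Fragment 7: offset=11 data="btj" -> buffer=PbKSyJzVdxPbtjJhky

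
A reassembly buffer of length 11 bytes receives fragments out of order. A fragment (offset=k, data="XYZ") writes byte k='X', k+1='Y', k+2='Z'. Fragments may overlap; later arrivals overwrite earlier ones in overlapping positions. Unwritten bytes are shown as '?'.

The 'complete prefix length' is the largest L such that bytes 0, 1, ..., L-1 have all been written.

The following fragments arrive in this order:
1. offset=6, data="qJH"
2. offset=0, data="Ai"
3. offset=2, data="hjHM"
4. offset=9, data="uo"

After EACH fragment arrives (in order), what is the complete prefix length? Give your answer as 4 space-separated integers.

Fragment 1: offset=6 data="qJH" -> buffer=??????qJH?? -> prefix_len=0
Fragment 2: offset=0 data="Ai" -> buffer=Ai????qJH?? -> prefix_len=2
Fragment 3: offset=2 data="hjHM" -> buffer=AihjHMqJH?? -> prefix_len=9
Fragment 4: offset=9 data="uo" -> buffer=AihjHMqJHuo -> prefix_len=11

Answer: 0 2 9 11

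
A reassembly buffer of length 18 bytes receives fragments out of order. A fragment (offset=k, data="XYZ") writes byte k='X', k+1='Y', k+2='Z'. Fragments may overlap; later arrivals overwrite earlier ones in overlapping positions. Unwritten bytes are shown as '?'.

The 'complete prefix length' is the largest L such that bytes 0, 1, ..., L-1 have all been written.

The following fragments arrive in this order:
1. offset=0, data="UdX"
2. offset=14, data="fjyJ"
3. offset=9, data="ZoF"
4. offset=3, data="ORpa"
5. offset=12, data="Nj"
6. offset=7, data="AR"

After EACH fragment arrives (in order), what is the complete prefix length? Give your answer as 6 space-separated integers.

Answer: 3 3 3 7 7 18

Derivation:
Fragment 1: offset=0 data="UdX" -> buffer=UdX??????????????? -> prefix_len=3
Fragment 2: offset=14 data="fjyJ" -> buffer=UdX???????????fjyJ -> prefix_len=3
Fragment 3: offset=9 data="ZoF" -> buffer=UdX??????ZoF??fjyJ -> prefix_len=3
Fragment 4: offset=3 data="ORpa" -> buffer=UdXORpa??ZoF??fjyJ -> prefix_len=7
Fragment 5: offset=12 data="Nj" -> buffer=UdXORpa??ZoFNjfjyJ -> prefix_len=7
Fragment 6: offset=7 data="AR" -> buffer=UdXORpaARZoFNjfjyJ -> prefix_len=18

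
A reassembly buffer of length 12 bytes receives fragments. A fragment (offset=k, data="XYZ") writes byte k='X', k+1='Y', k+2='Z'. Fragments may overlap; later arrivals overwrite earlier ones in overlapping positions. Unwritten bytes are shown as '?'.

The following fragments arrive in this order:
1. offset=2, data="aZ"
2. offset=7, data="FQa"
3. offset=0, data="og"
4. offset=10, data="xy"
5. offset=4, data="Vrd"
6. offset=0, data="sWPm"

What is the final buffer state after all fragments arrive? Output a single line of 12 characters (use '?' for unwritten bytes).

Fragment 1: offset=2 data="aZ" -> buffer=??aZ????????
Fragment 2: offset=7 data="FQa" -> buffer=??aZ???FQa??
Fragment 3: offset=0 data="og" -> buffer=ogaZ???FQa??
Fragment 4: offset=10 data="xy" -> buffer=ogaZ???FQaxy
Fragment 5: offset=4 data="Vrd" -> buffer=ogaZVrdFQaxy
Fragment 6: offset=0 data="sWPm" -> buffer=sWPmVrdFQaxy

Answer: sWPmVrdFQaxy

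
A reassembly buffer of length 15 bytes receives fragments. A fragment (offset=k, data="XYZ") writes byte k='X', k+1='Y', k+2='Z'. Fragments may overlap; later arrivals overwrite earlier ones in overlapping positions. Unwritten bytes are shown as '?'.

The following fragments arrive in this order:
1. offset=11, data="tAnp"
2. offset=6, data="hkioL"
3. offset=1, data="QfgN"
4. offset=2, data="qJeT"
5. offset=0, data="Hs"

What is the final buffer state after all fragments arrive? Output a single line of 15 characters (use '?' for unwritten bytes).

Answer: HsqJeThkioLtAnp

Derivation:
Fragment 1: offset=11 data="tAnp" -> buffer=???????????tAnp
Fragment 2: offset=6 data="hkioL" -> buffer=??????hkioLtAnp
Fragment 3: offset=1 data="QfgN" -> buffer=?QfgN?hkioLtAnp
Fragment 4: offset=2 data="qJeT" -> buffer=?QqJeThkioLtAnp
Fragment 5: offset=0 data="Hs" -> buffer=HsqJeThkioLtAnp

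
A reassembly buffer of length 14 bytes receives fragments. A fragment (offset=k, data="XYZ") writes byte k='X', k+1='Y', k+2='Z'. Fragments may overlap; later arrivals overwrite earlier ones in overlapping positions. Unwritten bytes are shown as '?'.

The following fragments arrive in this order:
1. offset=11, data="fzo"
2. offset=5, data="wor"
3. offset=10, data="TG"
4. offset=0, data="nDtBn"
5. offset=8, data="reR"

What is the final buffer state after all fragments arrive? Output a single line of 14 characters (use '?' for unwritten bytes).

Fragment 1: offset=11 data="fzo" -> buffer=???????????fzo
Fragment 2: offset=5 data="wor" -> buffer=?????wor???fzo
Fragment 3: offset=10 data="TG" -> buffer=?????wor??TGzo
Fragment 4: offset=0 data="nDtBn" -> buffer=nDtBnwor??TGzo
Fragment 5: offset=8 data="reR" -> buffer=nDtBnworreRGzo

Answer: nDtBnworreRGzo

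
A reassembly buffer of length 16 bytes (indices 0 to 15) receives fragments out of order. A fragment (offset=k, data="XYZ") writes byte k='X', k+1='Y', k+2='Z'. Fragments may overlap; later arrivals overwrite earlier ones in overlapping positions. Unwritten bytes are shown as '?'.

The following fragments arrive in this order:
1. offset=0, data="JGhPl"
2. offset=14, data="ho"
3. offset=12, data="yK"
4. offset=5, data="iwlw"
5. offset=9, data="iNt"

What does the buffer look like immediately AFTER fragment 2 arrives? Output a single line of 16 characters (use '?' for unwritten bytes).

Fragment 1: offset=0 data="JGhPl" -> buffer=JGhPl???????????
Fragment 2: offset=14 data="ho" -> buffer=JGhPl?????????ho

Answer: JGhPl?????????ho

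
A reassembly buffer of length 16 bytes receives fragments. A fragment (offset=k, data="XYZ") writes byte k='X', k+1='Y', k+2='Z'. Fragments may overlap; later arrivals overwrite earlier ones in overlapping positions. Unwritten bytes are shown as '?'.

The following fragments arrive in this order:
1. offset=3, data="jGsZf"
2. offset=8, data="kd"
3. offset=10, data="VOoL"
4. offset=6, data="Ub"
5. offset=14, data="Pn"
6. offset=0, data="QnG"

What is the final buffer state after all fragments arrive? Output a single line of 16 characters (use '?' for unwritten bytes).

Answer: QnGjGsUbkdVOoLPn

Derivation:
Fragment 1: offset=3 data="jGsZf" -> buffer=???jGsZf????????
Fragment 2: offset=8 data="kd" -> buffer=???jGsZfkd??????
Fragment 3: offset=10 data="VOoL" -> buffer=???jGsZfkdVOoL??
Fragment 4: offset=6 data="Ub" -> buffer=???jGsUbkdVOoL??
Fragment 5: offset=14 data="Pn" -> buffer=???jGsUbkdVOoLPn
Fragment 6: offset=0 data="QnG" -> buffer=QnGjGsUbkdVOoLPn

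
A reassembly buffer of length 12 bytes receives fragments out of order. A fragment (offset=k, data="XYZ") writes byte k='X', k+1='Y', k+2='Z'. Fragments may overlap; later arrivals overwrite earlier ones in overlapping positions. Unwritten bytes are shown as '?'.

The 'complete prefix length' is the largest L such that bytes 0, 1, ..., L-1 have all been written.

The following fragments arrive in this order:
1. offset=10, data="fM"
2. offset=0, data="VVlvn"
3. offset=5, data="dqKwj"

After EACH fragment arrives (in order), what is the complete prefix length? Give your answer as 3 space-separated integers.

Answer: 0 5 12

Derivation:
Fragment 1: offset=10 data="fM" -> buffer=??????????fM -> prefix_len=0
Fragment 2: offset=0 data="VVlvn" -> buffer=VVlvn?????fM -> prefix_len=5
Fragment 3: offset=5 data="dqKwj" -> buffer=VVlvndqKwjfM -> prefix_len=12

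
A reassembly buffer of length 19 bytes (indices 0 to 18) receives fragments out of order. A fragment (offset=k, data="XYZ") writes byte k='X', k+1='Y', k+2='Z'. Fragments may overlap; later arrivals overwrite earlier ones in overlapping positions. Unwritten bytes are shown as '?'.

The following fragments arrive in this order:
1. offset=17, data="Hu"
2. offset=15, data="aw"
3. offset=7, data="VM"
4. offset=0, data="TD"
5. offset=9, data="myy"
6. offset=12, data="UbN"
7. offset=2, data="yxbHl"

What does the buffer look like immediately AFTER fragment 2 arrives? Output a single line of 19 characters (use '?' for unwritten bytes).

Fragment 1: offset=17 data="Hu" -> buffer=?????????????????Hu
Fragment 2: offset=15 data="aw" -> buffer=???????????????awHu

Answer: ???????????????awHu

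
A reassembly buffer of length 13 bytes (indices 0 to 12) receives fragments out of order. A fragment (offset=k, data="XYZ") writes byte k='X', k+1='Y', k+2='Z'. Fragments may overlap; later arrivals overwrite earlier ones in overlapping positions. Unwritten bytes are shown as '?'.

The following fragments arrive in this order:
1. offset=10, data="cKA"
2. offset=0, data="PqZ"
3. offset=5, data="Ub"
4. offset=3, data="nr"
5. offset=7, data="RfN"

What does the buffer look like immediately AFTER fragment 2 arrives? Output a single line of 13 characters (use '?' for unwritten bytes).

Fragment 1: offset=10 data="cKA" -> buffer=??????????cKA
Fragment 2: offset=0 data="PqZ" -> buffer=PqZ???????cKA

Answer: PqZ???????cKA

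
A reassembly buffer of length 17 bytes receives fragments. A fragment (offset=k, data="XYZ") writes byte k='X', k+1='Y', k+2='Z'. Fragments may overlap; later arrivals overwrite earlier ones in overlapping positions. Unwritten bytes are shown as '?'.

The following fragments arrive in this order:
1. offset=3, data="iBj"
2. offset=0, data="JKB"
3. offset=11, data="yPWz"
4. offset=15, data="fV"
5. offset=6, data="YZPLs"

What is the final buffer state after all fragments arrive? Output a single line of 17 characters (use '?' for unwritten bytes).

Fragment 1: offset=3 data="iBj" -> buffer=???iBj???????????
Fragment 2: offset=0 data="JKB" -> buffer=JKBiBj???????????
Fragment 3: offset=11 data="yPWz" -> buffer=JKBiBj?????yPWz??
Fragment 4: offset=15 data="fV" -> buffer=JKBiBj?????yPWzfV
Fragment 5: offset=6 data="YZPLs" -> buffer=JKBiBjYZPLsyPWzfV

Answer: JKBiBjYZPLsyPWzfV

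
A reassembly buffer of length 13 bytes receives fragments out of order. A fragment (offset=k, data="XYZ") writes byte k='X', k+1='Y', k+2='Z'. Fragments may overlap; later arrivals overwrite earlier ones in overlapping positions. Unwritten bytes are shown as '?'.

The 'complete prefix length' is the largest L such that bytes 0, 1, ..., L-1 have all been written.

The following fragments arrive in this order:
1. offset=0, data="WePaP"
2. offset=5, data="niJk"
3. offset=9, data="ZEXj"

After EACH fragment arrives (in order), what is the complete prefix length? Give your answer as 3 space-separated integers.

Fragment 1: offset=0 data="WePaP" -> buffer=WePaP???????? -> prefix_len=5
Fragment 2: offset=5 data="niJk" -> buffer=WePaPniJk???? -> prefix_len=9
Fragment 3: offset=9 data="ZEXj" -> buffer=WePaPniJkZEXj -> prefix_len=13

Answer: 5 9 13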